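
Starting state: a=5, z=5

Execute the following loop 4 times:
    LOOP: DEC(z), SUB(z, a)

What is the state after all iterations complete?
a=5, z=-19

Iteration trace:
Start: a=5, z=5
After iteration 1: a=5, z=-1
After iteration 2: a=5, z=-7
After iteration 3: a=5, z=-13
After iteration 4: a=5, z=-19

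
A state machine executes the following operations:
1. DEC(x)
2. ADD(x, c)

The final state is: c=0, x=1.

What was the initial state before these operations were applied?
c=0, x=2

Working backwards:
Final state: c=0, x=1
Before step 2 (ADD(x, c)): c=0, x=1
Before step 1 (DEC(x)): c=0, x=2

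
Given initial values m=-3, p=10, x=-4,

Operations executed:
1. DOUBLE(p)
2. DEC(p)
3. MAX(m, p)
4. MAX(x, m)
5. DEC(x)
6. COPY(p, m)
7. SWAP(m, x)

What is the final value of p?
p = 19

Tracing execution:
Step 1: DOUBLE(p) → p = 20
Step 2: DEC(p) → p = 19
Step 3: MAX(m, p) → p = 19
Step 4: MAX(x, m) → p = 19
Step 5: DEC(x) → p = 19
Step 6: COPY(p, m) → p = 19
Step 7: SWAP(m, x) → p = 19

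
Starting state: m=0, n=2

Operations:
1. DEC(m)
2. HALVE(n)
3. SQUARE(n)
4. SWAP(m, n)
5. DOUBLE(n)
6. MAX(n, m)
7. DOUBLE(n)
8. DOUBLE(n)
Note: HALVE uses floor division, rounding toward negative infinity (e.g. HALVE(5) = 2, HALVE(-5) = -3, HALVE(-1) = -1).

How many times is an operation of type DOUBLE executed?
3

Counting DOUBLE operations:
Step 5: DOUBLE(n) ← DOUBLE
Step 7: DOUBLE(n) ← DOUBLE
Step 8: DOUBLE(n) ← DOUBLE
Total: 3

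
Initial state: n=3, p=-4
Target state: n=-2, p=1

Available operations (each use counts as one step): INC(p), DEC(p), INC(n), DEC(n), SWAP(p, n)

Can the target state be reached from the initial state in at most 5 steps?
Yes

Path (5 steps): INC(p) → INC(p) → DEC(n) → DEC(n) → SWAP(p, n)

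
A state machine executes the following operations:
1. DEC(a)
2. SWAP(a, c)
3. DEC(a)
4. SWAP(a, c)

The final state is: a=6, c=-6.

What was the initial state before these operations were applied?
a=7, c=-5

Working backwards:
Final state: a=6, c=-6
Before step 4 (SWAP(a, c)): a=-6, c=6
Before step 3 (DEC(a)): a=-5, c=6
Before step 2 (SWAP(a, c)): a=6, c=-5
Before step 1 (DEC(a)): a=7, c=-5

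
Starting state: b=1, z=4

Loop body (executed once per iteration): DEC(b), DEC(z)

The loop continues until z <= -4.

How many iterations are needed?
8

Tracing iterations:
Initial: b=1, z=4
After iteration 1: b=0, z=3
After iteration 2: b=-1, z=2
After iteration 3: b=-2, z=1
After iteration 4: b=-3, z=0
After iteration 5: b=-4, z=-1
After iteration 6: b=-5, z=-2
After iteration 7: b=-6, z=-3
After iteration 8: b=-7, z=-4
z <= -4 now holds, so the loop exits after 8 iterations.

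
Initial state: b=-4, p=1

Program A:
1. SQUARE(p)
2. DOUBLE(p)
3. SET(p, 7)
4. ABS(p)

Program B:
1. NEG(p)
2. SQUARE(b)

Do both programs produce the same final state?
No

Program A final state: b=-4, p=7
Program B final state: b=16, p=-1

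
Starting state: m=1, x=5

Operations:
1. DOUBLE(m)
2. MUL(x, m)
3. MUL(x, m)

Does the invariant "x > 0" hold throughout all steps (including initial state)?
Yes

The invariant holds at every step.

State at each step:
Initial: m=1, x=5
After step 1: m=2, x=5
After step 2: m=2, x=10
After step 3: m=2, x=20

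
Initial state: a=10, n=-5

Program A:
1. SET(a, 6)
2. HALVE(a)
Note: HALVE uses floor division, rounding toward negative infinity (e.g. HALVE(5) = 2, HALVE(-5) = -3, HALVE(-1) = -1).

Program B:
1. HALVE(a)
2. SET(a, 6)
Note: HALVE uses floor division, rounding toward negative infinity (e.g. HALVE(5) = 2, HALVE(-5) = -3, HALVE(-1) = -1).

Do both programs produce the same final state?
No

Program A final state: a=3, n=-5
Program B final state: a=6, n=-5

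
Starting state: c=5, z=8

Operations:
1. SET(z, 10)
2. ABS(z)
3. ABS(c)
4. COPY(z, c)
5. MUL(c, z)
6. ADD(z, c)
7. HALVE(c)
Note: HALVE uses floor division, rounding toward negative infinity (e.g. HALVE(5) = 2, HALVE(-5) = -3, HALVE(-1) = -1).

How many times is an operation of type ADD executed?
1

Counting ADD operations:
Step 6: ADD(z, c) ← ADD
Total: 1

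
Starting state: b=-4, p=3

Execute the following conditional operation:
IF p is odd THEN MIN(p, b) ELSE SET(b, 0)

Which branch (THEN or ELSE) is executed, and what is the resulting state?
Branch: THEN, Final state: b=-4, p=-4

Evaluating condition: p is odd
Condition is True, so THEN branch executes
After MIN(p, b): b=-4, p=-4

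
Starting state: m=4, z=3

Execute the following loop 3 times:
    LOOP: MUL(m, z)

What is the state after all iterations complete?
m=108, z=3

Iteration trace:
Start: m=4, z=3
After iteration 1: m=12, z=3
After iteration 2: m=36, z=3
After iteration 3: m=108, z=3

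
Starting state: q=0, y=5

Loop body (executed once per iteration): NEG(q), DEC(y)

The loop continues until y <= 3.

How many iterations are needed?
2

Tracing iterations:
Initial: q=0, y=5
After iteration 1: q=0, y=4
After iteration 2: q=0, y=3
y <= 3 now holds, so the loop exits after 2 iterations.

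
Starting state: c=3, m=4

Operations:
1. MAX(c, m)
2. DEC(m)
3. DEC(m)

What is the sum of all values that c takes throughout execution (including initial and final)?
15

Values of c at each step:
Initial: c = 3
After step 1: c = 4
After step 2: c = 4
After step 3: c = 4
Sum = 3 + 4 + 4 + 4 = 15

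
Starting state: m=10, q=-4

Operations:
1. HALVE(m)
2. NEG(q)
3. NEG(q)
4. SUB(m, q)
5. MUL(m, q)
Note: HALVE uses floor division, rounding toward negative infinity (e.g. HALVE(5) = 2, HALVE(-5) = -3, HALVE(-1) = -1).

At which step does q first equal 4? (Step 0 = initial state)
Step 2

Tracing q:
Initial: q = -4
After step 1: q = -4
After step 2: q = 4 ← first occurrence
After step 3: q = -4
After step 4: q = -4
After step 5: q = -4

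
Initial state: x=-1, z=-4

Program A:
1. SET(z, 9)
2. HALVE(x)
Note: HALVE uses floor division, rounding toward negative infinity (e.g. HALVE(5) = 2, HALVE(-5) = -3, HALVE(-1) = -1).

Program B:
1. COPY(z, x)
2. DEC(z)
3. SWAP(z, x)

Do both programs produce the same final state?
No

Program A final state: x=-1, z=9
Program B final state: x=-2, z=-1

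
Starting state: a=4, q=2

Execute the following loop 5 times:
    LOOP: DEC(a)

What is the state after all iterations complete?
a=-1, q=2

Iteration trace:
Start: a=4, q=2
After iteration 1: a=3, q=2
After iteration 2: a=2, q=2
After iteration 3: a=1, q=2
After iteration 4: a=0, q=2
After iteration 5: a=-1, q=2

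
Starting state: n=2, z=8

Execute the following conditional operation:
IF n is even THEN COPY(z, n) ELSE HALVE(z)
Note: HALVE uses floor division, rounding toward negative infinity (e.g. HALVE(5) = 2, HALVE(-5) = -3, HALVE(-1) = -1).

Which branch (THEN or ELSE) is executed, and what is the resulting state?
Branch: THEN, Final state: n=2, z=2

Evaluating condition: n is even
Condition is True, so THEN branch executes
After COPY(z, n): n=2, z=2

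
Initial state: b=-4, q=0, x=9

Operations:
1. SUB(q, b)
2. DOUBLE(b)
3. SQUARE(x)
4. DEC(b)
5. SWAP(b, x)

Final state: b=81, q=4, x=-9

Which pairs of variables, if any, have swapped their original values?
None

Comparing initial and final values:
x: 9 → -9
b: -4 → 81
q: 0 → 4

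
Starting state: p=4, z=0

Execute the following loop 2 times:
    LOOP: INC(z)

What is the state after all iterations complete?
p=4, z=2

Iteration trace:
Start: p=4, z=0
After iteration 1: p=4, z=1
After iteration 2: p=4, z=2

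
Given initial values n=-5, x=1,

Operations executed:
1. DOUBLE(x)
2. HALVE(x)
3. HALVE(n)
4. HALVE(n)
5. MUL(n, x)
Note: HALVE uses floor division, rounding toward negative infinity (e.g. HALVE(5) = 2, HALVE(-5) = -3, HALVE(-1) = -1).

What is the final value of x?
x = 1

Tracing execution:
Step 1: DOUBLE(x) → x = 2
Step 2: HALVE(x) → x = 1
Step 3: HALVE(n) → x = 1
Step 4: HALVE(n) → x = 1
Step 5: MUL(n, x) → x = 1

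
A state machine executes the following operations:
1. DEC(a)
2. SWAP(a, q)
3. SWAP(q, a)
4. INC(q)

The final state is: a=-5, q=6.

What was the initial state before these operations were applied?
a=-4, q=5

Working backwards:
Final state: a=-5, q=6
Before step 4 (INC(q)): a=-5, q=5
Before step 3 (SWAP(q, a)): a=5, q=-5
Before step 2 (SWAP(a, q)): a=-5, q=5
Before step 1 (DEC(a)): a=-4, q=5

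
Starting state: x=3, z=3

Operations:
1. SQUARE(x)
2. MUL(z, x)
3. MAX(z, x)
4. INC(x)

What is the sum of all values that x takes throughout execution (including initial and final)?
40

Values of x at each step:
Initial: x = 3
After step 1: x = 9
After step 2: x = 9
After step 3: x = 9
After step 4: x = 10
Sum = 3 + 9 + 9 + 9 + 10 = 40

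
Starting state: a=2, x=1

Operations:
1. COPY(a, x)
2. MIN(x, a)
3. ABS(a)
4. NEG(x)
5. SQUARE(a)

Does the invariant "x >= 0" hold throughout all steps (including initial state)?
No, violated after step 4

The invariant is violated after step 4.

State at each step:
Initial: a=2, x=1
After step 1: a=1, x=1
After step 2: a=1, x=1
After step 3: a=1, x=1
After step 4: a=1, x=-1
After step 5: a=1, x=-1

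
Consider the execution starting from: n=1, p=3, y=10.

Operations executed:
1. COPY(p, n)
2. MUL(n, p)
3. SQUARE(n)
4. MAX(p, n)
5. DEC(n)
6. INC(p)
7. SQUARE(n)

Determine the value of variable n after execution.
n = 0

Tracing execution:
Step 1: COPY(p, n) → n = 1
Step 2: MUL(n, p) → n = 1
Step 3: SQUARE(n) → n = 1
Step 4: MAX(p, n) → n = 1
Step 5: DEC(n) → n = 0
Step 6: INC(p) → n = 0
Step 7: SQUARE(n) → n = 0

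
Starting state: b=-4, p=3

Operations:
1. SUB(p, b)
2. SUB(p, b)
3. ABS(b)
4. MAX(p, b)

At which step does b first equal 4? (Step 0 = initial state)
Step 3

Tracing b:
Initial: b = -4
After step 1: b = -4
After step 2: b = -4
After step 3: b = 4 ← first occurrence
After step 4: b = 4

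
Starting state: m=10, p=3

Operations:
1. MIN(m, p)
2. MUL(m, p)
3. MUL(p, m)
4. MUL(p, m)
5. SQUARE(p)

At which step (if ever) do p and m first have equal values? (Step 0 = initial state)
Step 1

p and m first become equal after step 1.

Comparing values at each step:
Initial: p=3, m=10
After step 1: p=3, m=3 ← equal!
After step 2: p=3, m=9
After step 3: p=27, m=9
After step 4: p=243, m=9
After step 5: p=59049, m=9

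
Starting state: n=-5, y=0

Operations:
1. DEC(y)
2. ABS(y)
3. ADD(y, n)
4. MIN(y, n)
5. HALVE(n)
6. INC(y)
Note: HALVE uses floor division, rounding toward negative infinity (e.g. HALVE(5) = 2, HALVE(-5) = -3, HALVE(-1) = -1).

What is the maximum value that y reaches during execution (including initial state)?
1

Values of y at each step:
Initial: y = 0
After step 1: y = -1
After step 2: y = 1 ← maximum
After step 3: y = -4
After step 4: y = -5
After step 5: y = -5
After step 6: y = -4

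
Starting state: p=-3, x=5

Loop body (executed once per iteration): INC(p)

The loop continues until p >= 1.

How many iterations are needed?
4

Tracing iterations:
Initial: p=-3, x=5
After iteration 1: p=-2, x=5
After iteration 2: p=-1, x=5
After iteration 3: p=0, x=5
After iteration 4: p=1, x=5
p >= 1 now holds, so the loop exits after 4 iterations.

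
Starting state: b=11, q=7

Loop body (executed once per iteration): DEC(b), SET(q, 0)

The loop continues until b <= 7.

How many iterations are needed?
4

Tracing iterations:
Initial: b=11, q=7
After iteration 1: b=10, q=0
After iteration 2: b=9, q=0
After iteration 3: b=8, q=0
After iteration 4: b=7, q=0
b <= 7 now holds, so the loop exits after 4 iterations.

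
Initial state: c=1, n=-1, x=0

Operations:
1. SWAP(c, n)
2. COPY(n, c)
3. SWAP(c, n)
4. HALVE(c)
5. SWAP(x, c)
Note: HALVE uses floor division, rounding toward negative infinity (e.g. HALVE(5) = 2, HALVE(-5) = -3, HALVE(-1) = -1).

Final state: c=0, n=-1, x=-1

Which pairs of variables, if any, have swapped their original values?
None

Comparing initial and final values:
c: 1 → 0
x: 0 → -1
n: -1 → -1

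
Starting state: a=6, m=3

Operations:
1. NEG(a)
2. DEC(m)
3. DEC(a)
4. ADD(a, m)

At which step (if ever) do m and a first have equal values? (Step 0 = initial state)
Never

m and a never become equal during execution.

Comparing values at each step:
Initial: m=3, a=6
After step 1: m=3, a=-6
After step 2: m=2, a=-6
After step 3: m=2, a=-7
After step 4: m=2, a=-5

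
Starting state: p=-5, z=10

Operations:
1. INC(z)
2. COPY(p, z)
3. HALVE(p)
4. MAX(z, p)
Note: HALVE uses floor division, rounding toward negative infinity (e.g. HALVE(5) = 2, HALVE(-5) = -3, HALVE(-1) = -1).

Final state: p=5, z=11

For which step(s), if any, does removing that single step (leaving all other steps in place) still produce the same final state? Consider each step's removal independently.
Step(s) 4

Testing removal of each single step:
Without step 1: final = p=5, z=10 (different)
Without step 2: final = p=-3, z=11 (different)
Without step 3: final = p=11, z=11 (different)
Without step 4: final = p=5, z=11 (same)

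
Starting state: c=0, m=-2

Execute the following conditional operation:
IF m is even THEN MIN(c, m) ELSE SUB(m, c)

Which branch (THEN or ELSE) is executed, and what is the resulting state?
Branch: THEN, Final state: c=-2, m=-2

Evaluating condition: m is even
Condition is True, so THEN branch executes
After MIN(c, m): c=-2, m=-2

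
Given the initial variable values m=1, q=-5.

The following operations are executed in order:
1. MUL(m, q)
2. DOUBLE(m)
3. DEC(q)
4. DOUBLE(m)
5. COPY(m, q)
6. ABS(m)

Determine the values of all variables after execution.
{m: 6, q: -6}

Step-by-step execution:
Initial: m=1, q=-5
After step 1 (MUL(m, q)): m=-5, q=-5
After step 2 (DOUBLE(m)): m=-10, q=-5
After step 3 (DEC(q)): m=-10, q=-6
After step 4 (DOUBLE(m)): m=-20, q=-6
After step 5 (COPY(m, q)): m=-6, q=-6
After step 6 (ABS(m)): m=6, q=-6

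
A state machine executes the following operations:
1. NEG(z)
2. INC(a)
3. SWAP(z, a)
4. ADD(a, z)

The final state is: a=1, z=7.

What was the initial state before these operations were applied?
a=6, z=6

Working backwards:
Final state: a=1, z=7
Before step 4 (ADD(a, z)): a=-6, z=7
Before step 3 (SWAP(z, a)): a=7, z=-6
Before step 2 (INC(a)): a=6, z=-6
Before step 1 (NEG(z)): a=6, z=6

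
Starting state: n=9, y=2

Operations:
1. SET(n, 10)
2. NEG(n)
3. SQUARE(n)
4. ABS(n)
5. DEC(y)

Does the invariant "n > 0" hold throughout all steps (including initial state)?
No, violated after step 2

The invariant is violated after step 2.

State at each step:
Initial: n=9, y=2
After step 1: n=10, y=2
After step 2: n=-10, y=2
After step 3: n=100, y=2
After step 4: n=100, y=2
After step 5: n=100, y=1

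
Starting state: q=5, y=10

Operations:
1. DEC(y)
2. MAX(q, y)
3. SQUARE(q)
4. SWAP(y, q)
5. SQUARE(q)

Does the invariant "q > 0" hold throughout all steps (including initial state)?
Yes

The invariant holds at every step.

State at each step:
Initial: q=5, y=10
After step 1: q=5, y=9
After step 2: q=9, y=9
After step 3: q=81, y=9
After step 4: q=9, y=81
After step 5: q=81, y=81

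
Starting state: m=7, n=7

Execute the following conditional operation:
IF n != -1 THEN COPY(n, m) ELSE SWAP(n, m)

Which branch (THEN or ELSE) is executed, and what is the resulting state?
Branch: THEN, Final state: m=7, n=7

Evaluating condition: n != -1
n = 7
Condition is True, so THEN branch executes
After COPY(n, m): m=7, n=7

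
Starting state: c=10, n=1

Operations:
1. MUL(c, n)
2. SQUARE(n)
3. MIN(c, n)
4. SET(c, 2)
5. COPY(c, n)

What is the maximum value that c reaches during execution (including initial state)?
10

Values of c at each step:
Initial: c = 10 ← maximum
After step 1: c = 10
After step 2: c = 10
After step 3: c = 1
After step 4: c = 2
After step 5: c = 1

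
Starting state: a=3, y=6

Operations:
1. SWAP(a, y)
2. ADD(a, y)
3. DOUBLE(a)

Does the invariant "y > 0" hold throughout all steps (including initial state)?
Yes

The invariant holds at every step.

State at each step:
Initial: a=3, y=6
After step 1: a=6, y=3
After step 2: a=9, y=3
After step 3: a=18, y=3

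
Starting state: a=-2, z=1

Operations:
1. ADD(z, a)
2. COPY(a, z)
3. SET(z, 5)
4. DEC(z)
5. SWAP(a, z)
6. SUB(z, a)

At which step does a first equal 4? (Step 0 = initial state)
Step 5

Tracing a:
Initial: a = -2
After step 1: a = -2
After step 2: a = -1
After step 3: a = -1
After step 4: a = -1
After step 5: a = 4 ← first occurrence
After step 6: a = 4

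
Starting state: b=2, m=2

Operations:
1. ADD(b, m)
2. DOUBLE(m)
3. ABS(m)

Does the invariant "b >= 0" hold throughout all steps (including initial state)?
Yes

The invariant holds at every step.

State at each step:
Initial: b=2, m=2
After step 1: b=4, m=2
After step 2: b=4, m=4
After step 3: b=4, m=4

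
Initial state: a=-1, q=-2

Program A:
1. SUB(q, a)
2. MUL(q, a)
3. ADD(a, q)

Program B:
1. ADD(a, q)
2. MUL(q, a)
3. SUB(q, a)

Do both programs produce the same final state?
No

Program A final state: a=0, q=1
Program B final state: a=-3, q=9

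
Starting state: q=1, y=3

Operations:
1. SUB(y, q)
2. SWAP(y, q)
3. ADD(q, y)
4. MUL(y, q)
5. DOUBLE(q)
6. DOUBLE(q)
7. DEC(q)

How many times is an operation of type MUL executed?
1

Counting MUL operations:
Step 4: MUL(y, q) ← MUL
Total: 1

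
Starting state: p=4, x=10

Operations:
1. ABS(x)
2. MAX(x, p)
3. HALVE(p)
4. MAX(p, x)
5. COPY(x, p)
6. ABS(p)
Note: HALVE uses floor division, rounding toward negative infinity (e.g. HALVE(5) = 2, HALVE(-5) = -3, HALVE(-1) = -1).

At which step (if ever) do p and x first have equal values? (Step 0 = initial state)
Step 4

p and x first become equal after step 4.

Comparing values at each step:
Initial: p=4, x=10
After step 1: p=4, x=10
After step 2: p=4, x=10
After step 3: p=2, x=10
After step 4: p=10, x=10 ← equal!
After step 5: p=10, x=10 ← equal!
After step 6: p=10, x=10 ← equal!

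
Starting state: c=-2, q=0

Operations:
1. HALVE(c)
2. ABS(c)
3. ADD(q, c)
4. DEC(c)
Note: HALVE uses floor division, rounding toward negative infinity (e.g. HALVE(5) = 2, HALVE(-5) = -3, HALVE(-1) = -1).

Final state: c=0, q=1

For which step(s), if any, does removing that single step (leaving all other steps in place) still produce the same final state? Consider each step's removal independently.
None - removing any single step changes the final result

Testing removal of each single step:
Without step 1: final = c=1, q=2 (different)
Without step 2: final = c=-2, q=-1 (different)
Without step 3: final = c=0, q=0 (different)
Without step 4: final = c=1, q=1 (different)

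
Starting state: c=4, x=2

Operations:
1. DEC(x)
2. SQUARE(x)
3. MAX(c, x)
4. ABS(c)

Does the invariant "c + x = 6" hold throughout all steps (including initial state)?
No, violated after step 1

The invariant is violated after step 1.

State at each step:
Initial: c=4, x=2
After step 1: c=4, x=1
After step 2: c=4, x=1
After step 3: c=4, x=1
After step 4: c=4, x=1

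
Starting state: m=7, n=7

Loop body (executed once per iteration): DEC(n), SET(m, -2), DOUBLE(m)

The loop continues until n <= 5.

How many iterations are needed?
2

Tracing iterations:
Initial: m=7, n=7
After iteration 1: m=-4, n=6
After iteration 2: m=-4, n=5
n <= 5 now holds, so the loop exits after 2 iterations.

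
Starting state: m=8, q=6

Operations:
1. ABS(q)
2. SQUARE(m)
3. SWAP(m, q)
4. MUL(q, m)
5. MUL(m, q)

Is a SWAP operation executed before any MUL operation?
Yes

First SWAP: step 3
First MUL: step 4
Since 3 < 4, SWAP comes first.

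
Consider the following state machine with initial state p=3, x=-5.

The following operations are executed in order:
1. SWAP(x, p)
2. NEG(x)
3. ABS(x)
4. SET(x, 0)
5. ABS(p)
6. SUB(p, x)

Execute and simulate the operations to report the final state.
{p: 5, x: 0}

Step-by-step execution:
Initial: p=3, x=-5
After step 1 (SWAP(x, p)): p=-5, x=3
After step 2 (NEG(x)): p=-5, x=-3
After step 3 (ABS(x)): p=-5, x=3
After step 4 (SET(x, 0)): p=-5, x=0
After step 5 (ABS(p)): p=5, x=0
After step 6 (SUB(p, x)): p=5, x=0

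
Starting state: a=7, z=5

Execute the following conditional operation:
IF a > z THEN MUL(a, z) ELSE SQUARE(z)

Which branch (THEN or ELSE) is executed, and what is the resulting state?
Branch: THEN, Final state: a=35, z=5

Evaluating condition: a > z
a = 7, z = 5
Condition is True, so THEN branch executes
After MUL(a, z): a=35, z=5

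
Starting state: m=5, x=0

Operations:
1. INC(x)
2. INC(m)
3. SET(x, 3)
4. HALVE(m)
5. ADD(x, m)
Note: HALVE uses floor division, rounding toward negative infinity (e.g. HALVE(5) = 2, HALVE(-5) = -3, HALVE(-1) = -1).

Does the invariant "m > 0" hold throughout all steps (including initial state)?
Yes

The invariant holds at every step.

State at each step:
Initial: m=5, x=0
After step 1: m=5, x=1
After step 2: m=6, x=1
After step 3: m=6, x=3
After step 4: m=3, x=3
After step 5: m=3, x=6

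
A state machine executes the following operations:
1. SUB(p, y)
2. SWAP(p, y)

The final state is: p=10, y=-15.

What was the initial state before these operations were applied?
p=-5, y=10

Working backwards:
Final state: p=10, y=-15
Before step 2 (SWAP(p, y)): p=-15, y=10
Before step 1 (SUB(p, y)): p=-5, y=10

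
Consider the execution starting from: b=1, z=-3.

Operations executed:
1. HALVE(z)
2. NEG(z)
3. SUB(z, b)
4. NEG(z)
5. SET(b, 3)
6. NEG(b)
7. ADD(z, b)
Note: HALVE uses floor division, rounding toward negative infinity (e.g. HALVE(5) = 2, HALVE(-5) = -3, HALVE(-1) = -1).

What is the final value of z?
z = -4

Tracing execution:
Step 1: HALVE(z) → z = -2
Step 2: NEG(z) → z = 2
Step 3: SUB(z, b) → z = 1
Step 4: NEG(z) → z = -1
Step 5: SET(b, 3) → z = -1
Step 6: NEG(b) → z = -1
Step 7: ADD(z, b) → z = -4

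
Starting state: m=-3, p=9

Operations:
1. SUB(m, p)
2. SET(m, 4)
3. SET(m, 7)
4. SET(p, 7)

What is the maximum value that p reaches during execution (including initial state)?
9

Values of p at each step:
Initial: p = 9 ← maximum
After step 1: p = 9
After step 2: p = 9
After step 3: p = 9
After step 4: p = 7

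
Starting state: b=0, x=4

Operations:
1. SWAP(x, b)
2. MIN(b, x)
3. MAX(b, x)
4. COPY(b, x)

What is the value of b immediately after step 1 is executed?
b = 4

Tracing b through execution:
Initial: b = 0
After step 1 (SWAP(x, b)): b = 4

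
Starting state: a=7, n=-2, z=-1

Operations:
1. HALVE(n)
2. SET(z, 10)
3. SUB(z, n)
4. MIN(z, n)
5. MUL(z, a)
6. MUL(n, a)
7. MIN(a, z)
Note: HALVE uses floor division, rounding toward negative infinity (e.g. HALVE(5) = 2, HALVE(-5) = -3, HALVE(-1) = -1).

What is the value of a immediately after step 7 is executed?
a = -7

Tracing a through execution:
Initial: a = 7
After step 1 (HALVE(n)): a = 7
After step 2 (SET(z, 10)): a = 7
After step 3 (SUB(z, n)): a = 7
After step 4 (MIN(z, n)): a = 7
After step 5 (MUL(z, a)): a = 7
After step 6 (MUL(n, a)): a = 7
After step 7 (MIN(a, z)): a = -7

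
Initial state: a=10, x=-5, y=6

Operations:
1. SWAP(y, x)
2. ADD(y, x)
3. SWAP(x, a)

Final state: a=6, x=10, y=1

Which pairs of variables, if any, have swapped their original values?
None

Comparing initial and final values:
y: 6 → 1
a: 10 → 6
x: -5 → 10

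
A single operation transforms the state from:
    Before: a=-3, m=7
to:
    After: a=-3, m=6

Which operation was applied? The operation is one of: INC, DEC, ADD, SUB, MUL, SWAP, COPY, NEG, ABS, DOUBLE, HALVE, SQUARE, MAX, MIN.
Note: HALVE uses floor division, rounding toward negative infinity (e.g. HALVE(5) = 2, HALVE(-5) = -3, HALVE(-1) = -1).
DEC(m)

Analyzing the change:
Before: a=-3, m=7
After: a=-3, m=6
Variable m changed from 7 to 6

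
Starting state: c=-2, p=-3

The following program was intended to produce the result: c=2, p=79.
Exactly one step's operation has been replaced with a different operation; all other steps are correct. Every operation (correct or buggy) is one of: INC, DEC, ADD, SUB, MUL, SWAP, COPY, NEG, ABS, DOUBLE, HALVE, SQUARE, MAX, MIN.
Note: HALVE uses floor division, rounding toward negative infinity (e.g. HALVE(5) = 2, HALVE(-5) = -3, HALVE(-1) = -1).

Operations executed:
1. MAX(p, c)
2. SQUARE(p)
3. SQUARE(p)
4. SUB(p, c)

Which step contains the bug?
Step 1

Trace with buggy code:
Initial: c=-2, p=-3
After step 1: c=-2, p=-2
After step 2: c=-2, p=4
After step 3: c=-2, p=16
After step 4: c=-2, p=18
Actual final c=-2, p=18 ≠ expected c=2, p=79.
Step 1 is the only position where a single-operation replacement can produce the expected result.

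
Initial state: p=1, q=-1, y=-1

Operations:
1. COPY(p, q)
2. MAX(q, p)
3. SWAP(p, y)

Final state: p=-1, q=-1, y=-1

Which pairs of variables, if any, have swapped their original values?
None

Comparing initial and final values:
y: -1 → -1
q: -1 → -1
p: 1 → -1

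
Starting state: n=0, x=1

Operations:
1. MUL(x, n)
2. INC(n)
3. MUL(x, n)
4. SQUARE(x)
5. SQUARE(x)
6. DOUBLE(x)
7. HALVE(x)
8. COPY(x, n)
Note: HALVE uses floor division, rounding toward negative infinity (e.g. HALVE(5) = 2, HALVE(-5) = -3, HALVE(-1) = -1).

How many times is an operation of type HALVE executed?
1

Counting HALVE operations:
Step 7: HALVE(x) ← HALVE
Total: 1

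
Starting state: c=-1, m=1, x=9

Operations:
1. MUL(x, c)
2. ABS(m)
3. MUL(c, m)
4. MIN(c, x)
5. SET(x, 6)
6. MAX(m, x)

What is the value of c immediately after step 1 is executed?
c = -1

Tracing c through execution:
Initial: c = -1
After step 1 (MUL(x, c)): c = -1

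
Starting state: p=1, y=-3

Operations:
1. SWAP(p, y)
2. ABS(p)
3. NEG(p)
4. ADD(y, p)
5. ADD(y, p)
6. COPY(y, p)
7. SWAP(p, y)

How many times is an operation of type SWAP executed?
2

Counting SWAP operations:
Step 1: SWAP(p, y) ← SWAP
Step 7: SWAP(p, y) ← SWAP
Total: 2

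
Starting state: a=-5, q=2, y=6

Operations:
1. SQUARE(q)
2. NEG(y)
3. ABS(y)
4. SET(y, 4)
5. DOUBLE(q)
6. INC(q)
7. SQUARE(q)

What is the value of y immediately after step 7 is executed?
y = 4

Tracing y through execution:
Initial: y = 6
After step 1 (SQUARE(q)): y = 6
After step 2 (NEG(y)): y = -6
After step 3 (ABS(y)): y = 6
After step 4 (SET(y, 4)): y = 4
After step 5 (DOUBLE(q)): y = 4
After step 6 (INC(q)): y = 4
After step 7 (SQUARE(q)): y = 4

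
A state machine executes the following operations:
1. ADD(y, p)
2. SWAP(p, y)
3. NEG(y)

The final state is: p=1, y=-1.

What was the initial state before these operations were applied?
p=1, y=0

Working backwards:
Final state: p=1, y=-1
Before step 3 (NEG(y)): p=1, y=1
Before step 2 (SWAP(p, y)): p=1, y=1
Before step 1 (ADD(y, p)): p=1, y=0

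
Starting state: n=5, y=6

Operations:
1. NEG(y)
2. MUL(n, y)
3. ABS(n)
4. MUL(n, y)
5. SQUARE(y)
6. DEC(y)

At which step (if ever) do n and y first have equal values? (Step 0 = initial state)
Never

n and y never become equal during execution.

Comparing values at each step:
Initial: n=5, y=6
After step 1: n=5, y=-6
After step 2: n=-30, y=-6
After step 3: n=30, y=-6
After step 4: n=-180, y=-6
After step 5: n=-180, y=36
After step 6: n=-180, y=35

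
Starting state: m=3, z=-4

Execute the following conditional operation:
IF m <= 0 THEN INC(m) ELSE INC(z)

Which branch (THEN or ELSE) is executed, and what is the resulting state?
Branch: ELSE, Final state: m=3, z=-3

Evaluating condition: m <= 0
m = 3
Condition is False, so ELSE branch executes
After INC(z): m=3, z=-3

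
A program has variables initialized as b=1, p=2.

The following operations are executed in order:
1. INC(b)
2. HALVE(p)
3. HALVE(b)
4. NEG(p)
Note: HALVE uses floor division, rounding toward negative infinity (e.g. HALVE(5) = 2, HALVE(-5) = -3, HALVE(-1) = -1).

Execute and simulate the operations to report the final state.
{b: 1, p: -1}

Step-by-step execution:
Initial: b=1, p=2
After step 1 (INC(b)): b=2, p=2
After step 2 (HALVE(p)): b=2, p=1
After step 3 (HALVE(b)): b=1, p=1
After step 4 (NEG(p)): b=1, p=-1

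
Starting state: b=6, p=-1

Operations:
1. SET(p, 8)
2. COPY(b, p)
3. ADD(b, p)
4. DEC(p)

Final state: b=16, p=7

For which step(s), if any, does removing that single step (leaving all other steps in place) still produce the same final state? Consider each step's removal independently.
None - removing any single step changes the final result

Testing removal of each single step:
Without step 1: final = b=-2, p=-2 (different)
Without step 2: final = b=14, p=7 (different)
Without step 3: final = b=8, p=7 (different)
Without step 4: final = b=16, p=8 (different)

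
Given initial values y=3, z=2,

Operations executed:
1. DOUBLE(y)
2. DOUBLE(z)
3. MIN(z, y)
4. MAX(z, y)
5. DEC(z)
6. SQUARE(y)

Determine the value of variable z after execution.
z = 5

Tracing execution:
Step 1: DOUBLE(y) → z = 2
Step 2: DOUBLE(z) → z = 4
Step 3: MIN(z, y) → z = 4
Step 4: MAX(z, y) → z = 6
Step 5: DEC(z) → z = 5
Step 6: SQUARE(y) → z = 5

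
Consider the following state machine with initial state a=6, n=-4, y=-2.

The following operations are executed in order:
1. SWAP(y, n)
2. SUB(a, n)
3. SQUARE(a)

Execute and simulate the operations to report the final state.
{a: 64, n: -2, y: -4}

Step-by-step execution:
Initial: a=6, n=-4, y=-2
After step 1 (SWAP(y, n)): a=6, n=-2, y=-4
After step 2 (SUB(a, n)): a=8, n=-2, y=-4
After step 3 (SQUARE(a)): a=64, n=-2, y=-4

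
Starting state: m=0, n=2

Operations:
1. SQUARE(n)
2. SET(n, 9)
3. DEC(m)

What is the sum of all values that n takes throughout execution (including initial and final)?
24

Values of n at each step:
Initial: n = 2
After step 1: n = 4
After step 2: n = 9
After step 3: n = 9
Sum = 2 + 4 + 9 + 9 = 24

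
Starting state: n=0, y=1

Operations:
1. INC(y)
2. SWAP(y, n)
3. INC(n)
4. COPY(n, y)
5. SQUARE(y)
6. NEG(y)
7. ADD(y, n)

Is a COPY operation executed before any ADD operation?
Yes

First COPY: step 4
First ADD: step 7
Since 4 < 7, COPY comes first.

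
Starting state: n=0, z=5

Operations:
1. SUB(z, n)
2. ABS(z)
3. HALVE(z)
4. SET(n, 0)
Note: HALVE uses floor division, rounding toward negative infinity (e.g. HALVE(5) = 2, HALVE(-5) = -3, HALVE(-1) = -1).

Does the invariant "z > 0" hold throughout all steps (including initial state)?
Yes

The invariant holds at every step.

State at each step:
Initial: n=0, z=5
After step 1: n=0, z=5
After step 2: n=0, z=5
After step 3: n=0, z=2
After step 4: n=0, z=2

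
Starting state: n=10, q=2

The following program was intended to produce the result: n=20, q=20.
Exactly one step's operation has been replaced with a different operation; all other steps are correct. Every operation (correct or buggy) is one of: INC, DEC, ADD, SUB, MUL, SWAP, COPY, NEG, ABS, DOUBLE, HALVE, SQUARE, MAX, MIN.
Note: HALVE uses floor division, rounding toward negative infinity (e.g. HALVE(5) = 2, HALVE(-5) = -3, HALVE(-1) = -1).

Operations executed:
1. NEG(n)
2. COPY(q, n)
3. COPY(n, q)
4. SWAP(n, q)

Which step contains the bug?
Step 1

Trace with buggy code:
Initial: n=10, q=2
After step 1: n=-10, q=2
After step 2: n=-10, q=-10
After step 3: n=-10, q=-10
After step 4: n=-10, q=-10
Actual final n=-10, q=-10 ≠ expected n=20, q=20.
Step 1 is the only position where a single-operation replacement can produce the expected result.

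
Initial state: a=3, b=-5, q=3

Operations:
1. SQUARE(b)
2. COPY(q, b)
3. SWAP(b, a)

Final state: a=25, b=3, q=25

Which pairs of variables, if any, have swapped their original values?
None

Comparing initial and final values:
b: -5 → 3
a: 3 → 25
q: 3 → 25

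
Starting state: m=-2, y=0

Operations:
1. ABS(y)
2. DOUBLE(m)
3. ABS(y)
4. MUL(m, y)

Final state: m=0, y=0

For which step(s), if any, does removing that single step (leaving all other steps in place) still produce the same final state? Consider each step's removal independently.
Step(s) 1, 2, 3

Testing removal of each single step:
Without step 1: final = m=0, y=0 (same)
Without step 2: final = m=0, y=0 (same)
Without step 3: final = m=0, y=0 (same)
Without step 4: final = m=-4, y=0 (different)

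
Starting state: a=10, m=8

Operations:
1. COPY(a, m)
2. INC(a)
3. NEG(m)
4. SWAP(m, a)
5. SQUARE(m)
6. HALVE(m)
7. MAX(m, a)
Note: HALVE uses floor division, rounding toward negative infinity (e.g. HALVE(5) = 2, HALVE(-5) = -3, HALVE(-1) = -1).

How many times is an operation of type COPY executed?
1

Counting COPY operations:
Step 1: COPY(a, m) ← COPY
Total: 1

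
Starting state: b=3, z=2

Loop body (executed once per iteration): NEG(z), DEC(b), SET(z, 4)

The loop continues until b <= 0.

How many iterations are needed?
3

Tracing iterations:
Initial: b=3, z=2
After iteration 1: b=2, z=4
After iteration 2: b=1, z=4
After iteration 3: b=0, z=4
b <= 0 now holds, so the loop exits after 3 iterations.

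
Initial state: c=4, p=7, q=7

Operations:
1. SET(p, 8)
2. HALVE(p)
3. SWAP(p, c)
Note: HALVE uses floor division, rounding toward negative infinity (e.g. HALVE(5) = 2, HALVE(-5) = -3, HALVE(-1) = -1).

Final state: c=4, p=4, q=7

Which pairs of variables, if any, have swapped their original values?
None

Comparing initial and final values:
p: 7 → 4
q: 7 → 7
c: 4 → 4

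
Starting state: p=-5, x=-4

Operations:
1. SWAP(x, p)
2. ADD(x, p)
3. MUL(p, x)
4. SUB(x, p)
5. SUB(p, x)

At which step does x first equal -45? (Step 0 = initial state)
Step 4

Tracing x:
Initial: x = -4
After step 1: x = -5
After step 2: x = -9
After step 3: x = -9
After step 4: x = -45 ← first occurrence
After step 5: x = -45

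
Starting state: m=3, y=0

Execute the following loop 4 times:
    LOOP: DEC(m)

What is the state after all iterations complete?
m=-1, y=0

Iteration trace:
Start: m=3, y=0
After iteration 1: m=2, y=0
After iteration 2: m=1, y=0
After iteration 3: m=0, y=0
After iteration 4: m=-1, y=0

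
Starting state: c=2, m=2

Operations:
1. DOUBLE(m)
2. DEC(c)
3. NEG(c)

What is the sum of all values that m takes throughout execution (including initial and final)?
14

Values of m at each step:
Initial: m = 2
After step 1: m = 4
After step 2: m = 4
After step 3: m = 4
Sum = 2 + 4 + 4 + 4 = 14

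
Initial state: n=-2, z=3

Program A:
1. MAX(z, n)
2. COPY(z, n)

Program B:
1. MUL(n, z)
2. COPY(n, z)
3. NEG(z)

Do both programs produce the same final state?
No

Program A final state: n=-2, z=-2
Program B final state: n=3, z=-3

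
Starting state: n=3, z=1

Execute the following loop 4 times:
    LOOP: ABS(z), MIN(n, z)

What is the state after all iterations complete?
n=1, z=1

Iteration trace:
Start: n=3, z=1
After iteration 1: n=1, z=1
After iteration 2: n=1, z=1
After iteration 3: n=1, z=1
After iteration 4: n=1, z=1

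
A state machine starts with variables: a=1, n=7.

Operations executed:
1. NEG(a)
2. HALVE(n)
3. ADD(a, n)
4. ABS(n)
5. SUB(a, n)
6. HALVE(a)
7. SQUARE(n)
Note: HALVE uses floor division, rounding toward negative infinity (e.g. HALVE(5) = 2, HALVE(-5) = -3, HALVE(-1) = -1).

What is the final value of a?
a = -1

Tracing execution:
Step 1: NEG(a) → a = -1
Step 2: HALVE(n) → a = -1
Step 3: ADD(a, n) → a = 2
Step 4: ABS(n) → a = 2
Step 5: SUB(a, n) → a = -1
Step 6: HALVE(a) → a = -1
Step 7: SQUARE(n) → a = -1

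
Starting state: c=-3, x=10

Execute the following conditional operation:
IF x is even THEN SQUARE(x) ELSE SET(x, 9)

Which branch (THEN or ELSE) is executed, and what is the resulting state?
Branch: THEN, Final state: c=-3, x=100

Evaluating condition: x is even
Condition is True, so THEN branch executes
After SQUARE(x): c=-3, x=100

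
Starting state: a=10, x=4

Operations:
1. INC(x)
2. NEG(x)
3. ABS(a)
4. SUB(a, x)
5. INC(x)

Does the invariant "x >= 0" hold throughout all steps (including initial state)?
No, violated after step 2

The invariant is violated after step 2.

State at each step:
Initial: a=10, x=4
After step 1: a=10, x=5
After step 2: a=10, x=-5
After step 3: a=10, x=-5
After step 4: a=15, x=-5
After step 5: a=15, x=-4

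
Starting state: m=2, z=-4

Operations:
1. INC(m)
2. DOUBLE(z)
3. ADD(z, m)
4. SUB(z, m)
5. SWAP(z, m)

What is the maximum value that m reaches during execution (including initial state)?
3

Values of m at each step:
Initial: m = 2
After step 1: m = 3 ← maximum
After step 2: m = 3
After step 3: m = 3
After step 4: m = 3
After step 5: m = -8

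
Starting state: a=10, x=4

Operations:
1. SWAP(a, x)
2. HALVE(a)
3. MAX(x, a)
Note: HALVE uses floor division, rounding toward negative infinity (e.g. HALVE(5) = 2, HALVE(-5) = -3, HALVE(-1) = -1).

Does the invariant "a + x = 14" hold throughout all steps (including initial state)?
No, violated after step 2

The invariant is violated after step 2.

State at each step:
Initial: a=10, x=4
After step 1: a=4, x=10
After step 2: a=2, x=10
After step 3: a=2, x=10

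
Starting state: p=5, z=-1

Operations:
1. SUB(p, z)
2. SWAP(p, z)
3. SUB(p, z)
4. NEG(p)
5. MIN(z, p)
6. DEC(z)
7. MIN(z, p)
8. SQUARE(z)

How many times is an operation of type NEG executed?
1

Counting NEG operations:
Step 4: NEG(p) ← NEG
Total: 1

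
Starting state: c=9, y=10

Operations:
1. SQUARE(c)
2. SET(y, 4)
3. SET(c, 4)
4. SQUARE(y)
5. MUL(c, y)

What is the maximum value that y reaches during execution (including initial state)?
16

Values of y at each step:
Initial: y = 10
After step 1: y = 10
After step 2: y = 4
After step 3: y = 4
After step 4: y = 16 ← maximum
After step 5: y = 16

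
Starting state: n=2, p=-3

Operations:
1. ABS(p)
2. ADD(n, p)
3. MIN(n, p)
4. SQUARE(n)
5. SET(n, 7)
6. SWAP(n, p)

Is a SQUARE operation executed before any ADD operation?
No

First SQUARE: step 4
First ADD: step 2
Since 4 > 2, ADD comes first.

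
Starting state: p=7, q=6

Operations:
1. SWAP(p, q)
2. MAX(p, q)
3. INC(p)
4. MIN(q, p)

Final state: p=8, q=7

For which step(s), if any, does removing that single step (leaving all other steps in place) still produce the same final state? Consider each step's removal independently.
Step(s) 4

Testing removal of each single step:
Without step 1: final = p=8, q=6 (different)
Without step 2: final = p=7, q=7 (different)
Without step 3: final = p=7, q=7 (different)
Without step 4: final = p=8, q=7 (same)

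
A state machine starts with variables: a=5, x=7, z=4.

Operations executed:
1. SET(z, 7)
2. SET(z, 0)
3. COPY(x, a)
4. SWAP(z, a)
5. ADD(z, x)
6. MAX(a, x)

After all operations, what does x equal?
x = 5

Tracing execution:
Step 1: SET(z, 7) → x = 7
Step 2: SET(z, 0) → x = 7
Step 3: COPY(x, a) → x = 5
Step 4: SWAP(z, a) → x = 5
Step 5: ADD(z, x) → x = 5
Step 6: MAX(a, x) → x = 5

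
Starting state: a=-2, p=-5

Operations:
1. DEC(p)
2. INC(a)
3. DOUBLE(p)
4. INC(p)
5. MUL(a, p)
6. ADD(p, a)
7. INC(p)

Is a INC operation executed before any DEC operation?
No

First INC: step 2
First DEC: step 1
Since 2 > 1, DEC comes first.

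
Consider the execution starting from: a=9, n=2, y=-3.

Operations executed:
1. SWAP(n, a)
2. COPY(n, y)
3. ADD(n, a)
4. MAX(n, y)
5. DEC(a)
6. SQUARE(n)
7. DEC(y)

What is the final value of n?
n = 1

Tracing execution:
Step 1: SWAP(n, a) → n = 9
Step 2: COPY(n, y) → n = -3
Step 3: ADD(n, a) → n = -1
Step 4: MAX(n, y) → n = -1
Step 5: DEC(a) → n = -1
Step 6: SQUARE(n) → n = 1
Step 7: DEC(y) → n = 1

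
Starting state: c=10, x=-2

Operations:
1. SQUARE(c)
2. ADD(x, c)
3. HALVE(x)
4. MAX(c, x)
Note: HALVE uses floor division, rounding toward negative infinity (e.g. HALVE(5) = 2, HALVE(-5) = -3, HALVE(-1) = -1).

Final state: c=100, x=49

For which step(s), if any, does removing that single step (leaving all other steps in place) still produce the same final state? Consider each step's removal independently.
Step(s) 4

Testing removal of each single step:
Without step 1: final = c=10, x=4 (different)
Without step 2: final = c=100, x=-1 (different)
Without step 3: final = c=100, x=98 (different)
Without step 4: final = c=100, x=49 (same)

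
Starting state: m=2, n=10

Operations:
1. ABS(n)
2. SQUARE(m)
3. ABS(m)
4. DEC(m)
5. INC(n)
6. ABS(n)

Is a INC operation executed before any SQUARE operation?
No

First INC: step 5
First SQUARE: step 2
Since 5 > 2, SQUARE comes first.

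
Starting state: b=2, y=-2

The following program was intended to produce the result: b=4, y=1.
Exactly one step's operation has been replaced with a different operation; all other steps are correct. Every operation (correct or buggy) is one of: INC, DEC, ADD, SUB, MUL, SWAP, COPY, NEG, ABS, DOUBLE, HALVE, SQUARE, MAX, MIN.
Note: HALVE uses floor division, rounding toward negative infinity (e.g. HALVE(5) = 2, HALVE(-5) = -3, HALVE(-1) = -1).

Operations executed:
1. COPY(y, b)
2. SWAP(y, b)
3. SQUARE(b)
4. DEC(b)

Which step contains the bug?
Step 4

Trace with buggy code:
Initial: b=2, y=-2
After step 1: b=2, y=2
After step 2: b=2, y=2
After step 3: b=4, y=2
After step 4: b=3, y=2
Actual final b=3, y=2 ≠ expected b=4, y=1.
Step 4 is the only position where a single-operation replacement can produce the expected result.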